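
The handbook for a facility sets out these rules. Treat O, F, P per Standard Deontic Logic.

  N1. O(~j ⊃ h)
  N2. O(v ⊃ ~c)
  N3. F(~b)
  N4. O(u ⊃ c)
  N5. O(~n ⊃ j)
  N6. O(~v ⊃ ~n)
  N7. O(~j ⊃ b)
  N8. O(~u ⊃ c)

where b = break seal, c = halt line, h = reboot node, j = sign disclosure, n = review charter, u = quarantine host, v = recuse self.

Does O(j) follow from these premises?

Premises 8 and 4 cover both cases: O(~u ⊃ c) and O(u ⊃ c). Since ~u ∨ u is a tautology, O(c) follows.
Premise 2, O(v ⊃ ~c), contraposes to O(c ⊃ ~v); with O(c) we get O(~v).
Premise 6 is O(~v ⊃ ~n); since O(~v), deontic closure gives O(~n).
Applying K to premise 5 (O(~n ⊃ j)) and O(~n) yields O(j).
Premises 1, 3, 7 do not contribute to this derivation.
So O(j) follows.

Yes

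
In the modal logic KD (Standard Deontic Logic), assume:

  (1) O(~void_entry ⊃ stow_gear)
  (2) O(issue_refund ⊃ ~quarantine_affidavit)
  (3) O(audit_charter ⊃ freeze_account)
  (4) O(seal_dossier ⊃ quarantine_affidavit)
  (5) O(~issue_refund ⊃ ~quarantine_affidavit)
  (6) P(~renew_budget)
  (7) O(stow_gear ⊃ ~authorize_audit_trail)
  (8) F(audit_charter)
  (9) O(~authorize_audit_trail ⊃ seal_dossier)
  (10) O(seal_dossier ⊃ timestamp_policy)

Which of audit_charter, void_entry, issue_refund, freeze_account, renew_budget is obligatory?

Premises 5 and 2 are O(~issue_refund ⊃ ~quarantine_affidavit) and O(issue_refund ⊃ ~quarantine_affidavit); every ideal world satisfies ~issue_refund or issue_refund, so in either case ~quarantine_affidavit holds — hence O(~quarantine_affidavit).
Premise 4 is O(seal_dossier ⊃ quarantine_affidavit); contrapositively O(~quarantine_affidavit ⊃ ~seal_dossier). Since O(~quarantine_affidavit) holds, K gives O(~seal_dossier).
The contrapositive of premise 9 (O(~authorize_audit_trail ⊃ seal_dossier)) is O(~seal_dossier ⊃ authorize_audit_trail), and O(~seal_dossier) is already established, so O(authorize_audit_trail).
Premise 7, O(stow_gear ⊃ ~authorize_audit_trail), contraposes to O(authorize_audit_trail ⊃ ~stow_gear); with O(authorize_audit_trail) we get O(~stow_gear).
Premise 1 is O(~void_entry ⊃ stow_gear); contrapositively O(~stow_gear ⊃ void_entry). Since O(~stow_gear) holds, K gives O(void_entry).
So O(void_entry) holds — void_entry is obligatory. None of the other listed options is made obligatory by any chain of premises.

void_entry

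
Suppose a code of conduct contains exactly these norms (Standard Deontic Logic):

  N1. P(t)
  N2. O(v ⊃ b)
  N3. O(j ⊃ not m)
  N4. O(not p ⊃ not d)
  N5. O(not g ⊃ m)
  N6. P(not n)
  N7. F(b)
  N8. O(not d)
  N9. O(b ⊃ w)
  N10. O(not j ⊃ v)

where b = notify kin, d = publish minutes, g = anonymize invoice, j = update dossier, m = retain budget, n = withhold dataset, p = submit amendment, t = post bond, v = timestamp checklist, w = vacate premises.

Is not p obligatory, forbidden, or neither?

Neither

Premise 4 is O(not p ⊃ not d); even if O(not d) held, inferring O(not p) would be affirming the consequent — invalid.
No premise or chain of K-axiom applications forces O(not p), and none forces O(p). So not p is neither obligatory nor forbidden under these norms.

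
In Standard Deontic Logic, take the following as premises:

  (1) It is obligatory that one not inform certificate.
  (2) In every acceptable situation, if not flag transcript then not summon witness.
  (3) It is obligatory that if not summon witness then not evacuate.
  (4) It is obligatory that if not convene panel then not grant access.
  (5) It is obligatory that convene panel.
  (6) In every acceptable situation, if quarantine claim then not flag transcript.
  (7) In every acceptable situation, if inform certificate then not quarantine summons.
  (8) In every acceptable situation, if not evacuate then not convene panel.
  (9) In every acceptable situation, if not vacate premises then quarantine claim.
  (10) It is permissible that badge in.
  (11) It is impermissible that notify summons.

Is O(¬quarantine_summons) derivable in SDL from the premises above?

Premise 7 is O(inform_certificate → ¬quarantine_summons), but O(inform_certificate) is not derivable from the premises, so it does not yield O(¬quarantine_summons).
No other premise forces O(¬quarantine_summons). An ideal world satisfying every premise can still have ¬quarantine_summons false, so O(¬quarantine_summons) is not derivable.

No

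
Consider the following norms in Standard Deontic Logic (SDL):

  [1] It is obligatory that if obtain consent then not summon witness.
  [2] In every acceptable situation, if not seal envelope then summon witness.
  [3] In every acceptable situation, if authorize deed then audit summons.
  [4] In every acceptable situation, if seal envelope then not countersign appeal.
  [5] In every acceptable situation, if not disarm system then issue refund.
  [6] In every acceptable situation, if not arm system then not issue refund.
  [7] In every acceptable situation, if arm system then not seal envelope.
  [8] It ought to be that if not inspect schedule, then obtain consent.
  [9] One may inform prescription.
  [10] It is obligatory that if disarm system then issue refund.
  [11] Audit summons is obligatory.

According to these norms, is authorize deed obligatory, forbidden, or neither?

Neither

Premise 3 is O(authorize_deed → audit_summons); even if O(audit_summons) held, inferring O(authorize_deed) would be affirming the consequent — invalid.
No premise or chain of K-axiom applications forces O(authorize_deed), and none forces O(¬authorize_deed). So authorize_deed is neither obligatory nor forbidden under these norms.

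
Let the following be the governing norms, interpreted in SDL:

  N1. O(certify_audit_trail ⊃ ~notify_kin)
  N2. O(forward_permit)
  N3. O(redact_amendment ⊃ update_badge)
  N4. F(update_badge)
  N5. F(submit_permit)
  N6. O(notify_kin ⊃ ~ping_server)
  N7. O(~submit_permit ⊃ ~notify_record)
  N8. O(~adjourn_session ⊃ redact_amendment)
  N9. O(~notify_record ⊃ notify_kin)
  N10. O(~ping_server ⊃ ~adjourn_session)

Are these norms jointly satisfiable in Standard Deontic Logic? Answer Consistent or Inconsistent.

Inconsistent

Premise 4, F(update_badge), is equivalent to O(~update_badge).
Premise 3 is O(redact_amendment ⊃ update_badge); contrapositively O(~update_badge ⊃ ~redact_amendment). Since O(~update_badge) holds, K gives O(~redact_amendment).
Premise 8 is O(~adjourn_session ⊃ redact_amendment); contrapositively O(~redact_amendment ⊃ adjourn_session). Since O(~redact_amendment) holds, K gives O(adjourn_session).
Premise 10 is O(~ping_server ⊃ ~adjourn_session); contrapositively O(adjourn_session ⊃ ping_server). Since O(adjourn_session) holds, K gives O(ping_server).
The contrapositive of premise 6 (O(notify_kin ⊃ ~ping_server)) is O(ping_server ⊃ ~notify_kin), and O(ping_server) is already established, so O(~notify_kin).
Premise 9, O(~notify_record ⊃ notify_kin), contraposes to O(~notify_kin ⊃ notify_record); with O(~notify_kin) we get O(notify_record).
Premise 7, O(~submit_permit ⊃ ~notify_record), contraposes to O(notify_record ⊃ submit_permit); with O(notify_record) we get O(submit_permit).
However, F(submit_permit) at premise 5 amounts to O(~submit_permit).
We now have both O(submit_permit) and O(~submit_permit) — submit_permit is simultaneously obligatory and forbidden, violating the D-axiom.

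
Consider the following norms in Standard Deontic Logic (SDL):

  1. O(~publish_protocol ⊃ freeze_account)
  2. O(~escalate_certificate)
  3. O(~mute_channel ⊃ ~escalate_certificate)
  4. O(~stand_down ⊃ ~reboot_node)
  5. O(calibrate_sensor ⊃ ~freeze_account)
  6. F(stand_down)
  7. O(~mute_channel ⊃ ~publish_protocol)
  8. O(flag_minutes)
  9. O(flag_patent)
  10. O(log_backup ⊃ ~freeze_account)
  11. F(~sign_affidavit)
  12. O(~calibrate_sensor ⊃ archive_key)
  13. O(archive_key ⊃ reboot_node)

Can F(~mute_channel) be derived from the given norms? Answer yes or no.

F(stand_down) at premise 6 means O(~stand_down).
Applying K to premise 4 (O(~stand_down ⊃ ~reboot_node)) and O(~stand_down) yields O(~reboot_node).
Premise 13 is O(archive_key ⊃ reboot_node); contrapositively O(~reboot_node ⊃ ~archive_key). Since O(~reboot_node) holds, K gives O(~archive_key).
The contrapositive of premise 12 (O(~calibrate_sensor ⊃ archive_key)) is O(~archive_key ⊃ calibrate_sensor), and O(~archive_key) is already established, so O(calibrate_sensor).
Premise 5 is O(calibrate_sensor ⊃ ~freeze_account); since O(calibrate_sensor), deontic closure gives O(~freeze_account).
Premise 1, O(~publish_protocol ⊃ freeze_account), contraposes to O(~freeze_account ⊃ publish_protocol); with O(~freeze_account) we get O(publish_protocol).
Premise 7, O(~mute_channel ⊃ ~publish_protocol), contraposes to O(publish_protocol ⊃ mute_channel); with O(publish_protocol) we get O(mute_channel).
Premises 2, 3, 8, 9, 10, 11 do not contribute to this derivation.
So O(mute_channel) holds, i.e. F(~mute_channel). The claim follows.

Yes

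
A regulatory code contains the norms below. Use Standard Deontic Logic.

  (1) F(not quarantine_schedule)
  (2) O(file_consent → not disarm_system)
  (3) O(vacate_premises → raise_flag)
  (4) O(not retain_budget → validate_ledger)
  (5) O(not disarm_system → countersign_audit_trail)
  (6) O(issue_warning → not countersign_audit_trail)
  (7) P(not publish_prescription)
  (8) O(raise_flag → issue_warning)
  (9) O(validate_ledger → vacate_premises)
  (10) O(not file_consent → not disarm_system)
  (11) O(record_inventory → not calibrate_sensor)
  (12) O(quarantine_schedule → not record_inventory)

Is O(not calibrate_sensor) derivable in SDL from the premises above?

No

Premise 11 is O(record_inventory → not calibrate_sensor), but O(record_inventory) is not derivable from the premises, so it does not yield O(not calibrate_sensor).
No other premise forces O(not calibrate_sensor). An ideal world satisfying every premise can still have not calibrate_sensor false, so O(not calibrate_sensor) is not derivable.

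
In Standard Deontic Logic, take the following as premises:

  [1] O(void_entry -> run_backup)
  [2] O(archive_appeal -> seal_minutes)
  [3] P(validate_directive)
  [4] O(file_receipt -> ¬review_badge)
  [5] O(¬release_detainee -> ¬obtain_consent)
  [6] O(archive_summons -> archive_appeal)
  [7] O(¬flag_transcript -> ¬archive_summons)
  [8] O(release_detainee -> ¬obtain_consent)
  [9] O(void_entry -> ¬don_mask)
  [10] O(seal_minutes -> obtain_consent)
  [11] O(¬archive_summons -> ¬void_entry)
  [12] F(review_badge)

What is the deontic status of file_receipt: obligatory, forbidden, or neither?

Premise 4 is O(file_receipt -> ¬review_badge); even if O(¬review_badge) held, inferring O(file_receipt) would be affirming the consequent — invalid.
No premise or chain of K-axiom applications forces O(file_receipt), and none forces O(¬file_receipt). So file_receipt is neither obligatory nor forbidden under these norms.

Neither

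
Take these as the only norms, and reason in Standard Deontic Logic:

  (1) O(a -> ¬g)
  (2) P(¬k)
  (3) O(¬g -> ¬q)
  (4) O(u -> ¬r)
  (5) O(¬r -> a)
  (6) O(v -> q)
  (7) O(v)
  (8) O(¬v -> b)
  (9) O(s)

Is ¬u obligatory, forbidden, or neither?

Obligatory

Premise 7 gives O(v).
With premise 6, O(v -> q), the K-axiom yields O(q).
Premise 3 is O(¬g -> ¬q); contrapositively O(q -> g). Since O(q) holds, K gives O(g).
Premise 1 is O(a -> ¬g); contrapositively O(g -> ¬a). Since O(g) holds, K gives O(¬a).
Premise 5 is O(¬r -> a); contrapositively O(¬a -> r). Since O(¬a) holds, K gives O(r).
Premise 4, O(u -> ¬r), contraposes to O(r -> ¬u); with O(r) we get O(¬u).
Premises 2, 8, 9 do not contribute to this derivation.
Hence ¬u is obligatory.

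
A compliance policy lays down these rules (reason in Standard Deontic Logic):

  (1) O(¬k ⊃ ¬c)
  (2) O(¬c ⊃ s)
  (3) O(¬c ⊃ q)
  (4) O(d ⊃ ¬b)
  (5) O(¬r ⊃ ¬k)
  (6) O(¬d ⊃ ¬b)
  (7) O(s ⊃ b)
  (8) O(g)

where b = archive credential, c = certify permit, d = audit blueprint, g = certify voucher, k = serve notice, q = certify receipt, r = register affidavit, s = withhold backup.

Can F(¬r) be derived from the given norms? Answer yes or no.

Yes

Premises 6 and 4 are O(¬d ⊃ ¬b) and O(d ⊃ ¬b); every ideal world satisfies ¬d or d, so in either case ¬b holds — hence O(¬b).
The contrapositive of premise 7 (O(s ⊃ b)) is O(¬b ⊃ ¬s), and O(¬b) is already established, so O(¬s).
The contrapositive of premise 2 (O(¬c ⊃ s)) is O(¬s ⊃ c), and O(¬s) is already established, so O(c).
The contrapositive of premise 1 (O(¬k ⊃ ¬c)) is O(c ⊃ k), and O(c) is already established, so O(k).
Premise 5 is O(¬r ⊃ ¬k); contrapositively O(k ⊃ r). Since O(k) holds, K gives O(r).
Premises 3, 8 do not contribute to this derivation.
So O(r) holds, i.e. F(¬r). The claim follows.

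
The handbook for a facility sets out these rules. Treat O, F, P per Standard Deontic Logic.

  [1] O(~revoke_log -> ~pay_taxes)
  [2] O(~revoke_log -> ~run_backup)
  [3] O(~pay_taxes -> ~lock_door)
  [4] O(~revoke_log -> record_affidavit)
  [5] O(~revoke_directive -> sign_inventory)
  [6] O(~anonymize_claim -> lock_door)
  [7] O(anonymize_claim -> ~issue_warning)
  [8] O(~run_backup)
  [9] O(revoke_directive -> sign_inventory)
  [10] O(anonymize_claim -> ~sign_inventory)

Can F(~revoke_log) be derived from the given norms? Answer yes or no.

Yes

Premises 9 and 5 are O(revoke_directive -> sign_inventory) and O(~revoke_directive -> sign_inventory); every ideal world satisfies revoke_directive or ~revoke_directive, so in either case sign_inventory holds — hence O(sign_inventory).
Premise 10 is O(anonymize_claim -> ~sign_inventory); contrapositively O(sign_inventory -> ~anonymize_claim). Since O(sign_inventory) holds, K gives O(~anonymize_claim).
With premise 6, O(~anonymize_claim -> lock_door), the K-axiom yields O(lock_door).
Premise 3, O(~pay_taxes -> ~lock_door), contraposes to O(lock_door -> pay_taxes); with O(lock_door) we get O(pay_taxes).
Premise 1 is O(~revoke_log -> ~pay_taxes); contrapositively O(pay_taxes -> revoke_log). Since O(pay_taxes) holds, K gives O(revoke_log).
Premises 2, 4, 7, 8 do not contribute to this derivation.
So O(revoke_log) holds, i.e. F(~revoke_log). The claim follows.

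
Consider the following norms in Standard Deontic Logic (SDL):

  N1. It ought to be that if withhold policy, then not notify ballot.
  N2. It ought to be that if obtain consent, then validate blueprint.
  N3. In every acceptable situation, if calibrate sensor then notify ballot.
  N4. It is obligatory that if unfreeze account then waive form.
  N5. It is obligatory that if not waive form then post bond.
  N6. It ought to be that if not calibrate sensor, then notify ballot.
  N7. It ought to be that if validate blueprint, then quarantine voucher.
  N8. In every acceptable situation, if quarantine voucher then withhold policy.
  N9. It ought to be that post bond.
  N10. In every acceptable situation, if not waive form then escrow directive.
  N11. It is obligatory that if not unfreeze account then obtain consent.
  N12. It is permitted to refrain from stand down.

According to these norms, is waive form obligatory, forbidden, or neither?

Obligatory

Premises 6 and 3 cover both cases: O(¬calibrate_sensor → notify_ballot) and O(calibrate_sensor → notify_ballot). Since ¬calibrate_sensor ∨ calibrate_sensor is a tautology, O(notify_ballot) follows.
The contrapositive of premise 1 (O(withhold_policy → ¬notify_ballot)) is O(notify_ballot → ¬withhold_policy), and O(notify_ballot) is already established, so O(¬withhold_policy).
The contrapositive of premise 8 (O(quarantine_voucher → withhold_policy)) is O(¬withhold_policy → ¬quarantine_voucher), and O(¬withhold_policy) is already established, so O(¬quarantine_voucher).
Premise 7 is O(validate_blueprint → quarantine_voucher); contrapositively O(¬quarantine_voucher → ¬validate_blueprint). Since O(¬quarantine_voucher) holds, K gives O(¬validate_blueprint).
Premise 2, O(obtain_consent → validate_blueprint), contraposes to O(¬validate_blueprint → ¬obtain_consent); with O(¬validate_blueprint) we get O(¬obtain_consent).
Premise 11 is O(¬unfreeze_account → obtain_consent); contrapositively O(¬obtain_consent → unfreeze_account). Since O(¬obtain_consent) holds, K gives O(unfreeze_account).
Applying K to premise 4 (O(unfreeze_account → waive_form)) and O(unfreeze_account) yields O(waive_form).
Premises 5, 9, 10, 12 do not contribute to this derivation.
Hence waive_form is obligatory.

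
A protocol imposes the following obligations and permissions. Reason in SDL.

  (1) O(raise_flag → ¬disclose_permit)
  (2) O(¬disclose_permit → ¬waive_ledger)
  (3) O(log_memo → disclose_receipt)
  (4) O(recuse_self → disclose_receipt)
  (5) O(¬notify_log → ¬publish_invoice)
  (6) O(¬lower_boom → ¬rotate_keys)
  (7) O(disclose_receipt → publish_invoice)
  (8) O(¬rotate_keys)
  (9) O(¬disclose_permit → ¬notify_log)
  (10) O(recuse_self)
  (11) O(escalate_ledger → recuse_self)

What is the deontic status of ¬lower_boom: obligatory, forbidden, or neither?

Premise 6 is O(¬lower_boom → ¬rotate_keys); even if O(¬rotate_keys) held, inferring O(¬lower_boom) would be affirming the consequent — invalid.
No premise or chain of K-axiom applications forces O(¬lower_boom), and none forces O(lower_boom). So ¬lower_boom is neither obligatory nor forbidden under these norms.

Neither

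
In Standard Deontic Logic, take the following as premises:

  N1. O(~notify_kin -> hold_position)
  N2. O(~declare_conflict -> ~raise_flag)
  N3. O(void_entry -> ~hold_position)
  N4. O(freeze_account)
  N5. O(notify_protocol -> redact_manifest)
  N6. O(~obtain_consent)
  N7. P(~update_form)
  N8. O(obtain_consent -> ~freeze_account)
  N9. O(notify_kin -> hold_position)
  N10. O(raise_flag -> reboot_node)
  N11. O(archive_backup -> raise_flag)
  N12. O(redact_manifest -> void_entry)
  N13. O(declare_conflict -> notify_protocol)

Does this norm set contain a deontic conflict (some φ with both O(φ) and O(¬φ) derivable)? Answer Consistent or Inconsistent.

Premise 8 is O(obtain_consent -> ~freeze_account), but O(obtain_consent) is not derivable from the premises, so it does not yield O(~freeze_account).
So O(~freeze_account) is not derivable, and the apparent clash with O(freeze_account) does not arise.
A world satisfying every obligation exists (e.g. archive_backup=false, declare_conflict=false, freeze_account=true, hold_position=true, notify_kin=false, notify_protocol=false, obtain_consent=false, raise_flag=false, reboot_node=false, redact_manifest=false, update_form=false, void_entry=false); no atom is both obligatory and forbidden, so the set is consistent.

Consistent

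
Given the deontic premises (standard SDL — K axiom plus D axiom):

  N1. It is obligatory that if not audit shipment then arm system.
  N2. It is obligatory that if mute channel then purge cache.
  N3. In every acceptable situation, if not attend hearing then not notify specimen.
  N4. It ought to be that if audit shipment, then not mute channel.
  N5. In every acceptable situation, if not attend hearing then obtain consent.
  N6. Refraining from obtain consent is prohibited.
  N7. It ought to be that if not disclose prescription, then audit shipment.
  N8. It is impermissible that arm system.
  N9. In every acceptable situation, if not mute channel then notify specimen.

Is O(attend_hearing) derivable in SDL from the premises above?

Premise 8, F(arm_system), is equivalent to O(¬arm_system).
Premise 1, O(¬audit_shipment → arm_system), contraposes to O(¬arm_system → audit_shipment); with O(¬arm_system) we get O(audit_shipment).
Applying K to premise 4 (O(audit_shipment → ¬mute_channel)) and O(audit_shipment) yields O(¬mute_channel).
From O(¬mute_channel) and premise 9, O(¬mute_channel → notify_specimen), we obtain O(notify_specimen).
The contrapositive of premise 3 (O(¬attend_hearing → ¬notify_specimen)) is O(notify_specimen → attend_hearing), and O(notify_specimen) is already established, so O(attend_hearing).
Premises 2, 5, 6, 7 do not contribute to this derivation.
So O(attend_hearing) follows.

Yes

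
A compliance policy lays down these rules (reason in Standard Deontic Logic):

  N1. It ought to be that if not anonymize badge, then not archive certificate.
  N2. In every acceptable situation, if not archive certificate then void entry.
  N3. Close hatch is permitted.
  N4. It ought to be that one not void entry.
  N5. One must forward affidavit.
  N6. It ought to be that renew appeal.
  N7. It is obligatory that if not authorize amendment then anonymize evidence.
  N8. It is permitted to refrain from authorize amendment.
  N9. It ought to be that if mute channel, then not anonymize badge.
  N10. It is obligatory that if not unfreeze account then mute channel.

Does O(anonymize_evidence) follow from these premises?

Premise 7 is O(¬authorize_amendment → anonymize_evidence), but O(¬authorize_amendment) is not derivable from the premises (the permission P(¬authorize_amendment) asserts only ¬O(authorize_amendment), not O(¬authorize_amendment)), so it does not yield O(anonymize_evidence).
No other premise forces O(anonymize_evidence). An ideal world satisfying every premise can still have anonymize_evidence false, so O(anonymize_evidence) is not derivable.

No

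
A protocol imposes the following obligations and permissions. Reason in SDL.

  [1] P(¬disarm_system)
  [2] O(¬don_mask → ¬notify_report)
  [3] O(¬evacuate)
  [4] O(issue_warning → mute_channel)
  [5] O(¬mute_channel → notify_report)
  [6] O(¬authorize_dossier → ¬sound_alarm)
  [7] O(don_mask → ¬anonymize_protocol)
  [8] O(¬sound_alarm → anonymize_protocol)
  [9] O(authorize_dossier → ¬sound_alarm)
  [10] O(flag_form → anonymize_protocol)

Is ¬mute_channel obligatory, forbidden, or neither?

By case analysis on authorize_dossier: premise 9 gives O(authorize_dossier → ¬sound_alarm) and premise 6 gives O(¬authorize_dossier → ¬sound_alarm), so O(¬sound_alarm) either way.
With premise 8, O(¬sound_alarm → anonymize_protocol), the K-axiom yields O(anonymize_protocol).
Premise 7, O(don_mask → ¬anonymize_protocol), contraposes to O(anonymize_protocol → ¬don_mask); with O(anonymize_protocol) we get O(¬don_mask).
From O(¬don_mask) and premise 2, O(¬don_mask → ¬notify_report), we obtain O(¬notify_report).
The contrapositive of premise 5 (O(¬mute_channel → notify_report)) is O(¬notify_report → mute_channel), and O(¬notify_report) is already established, so O(mute_channel).
Premises 1, 3, 4, 10 do not contribute to this derivation.
Thus O(mute_channel), which is F(¬mute_channel): ¬mute_channel is forbidden.

Forbidden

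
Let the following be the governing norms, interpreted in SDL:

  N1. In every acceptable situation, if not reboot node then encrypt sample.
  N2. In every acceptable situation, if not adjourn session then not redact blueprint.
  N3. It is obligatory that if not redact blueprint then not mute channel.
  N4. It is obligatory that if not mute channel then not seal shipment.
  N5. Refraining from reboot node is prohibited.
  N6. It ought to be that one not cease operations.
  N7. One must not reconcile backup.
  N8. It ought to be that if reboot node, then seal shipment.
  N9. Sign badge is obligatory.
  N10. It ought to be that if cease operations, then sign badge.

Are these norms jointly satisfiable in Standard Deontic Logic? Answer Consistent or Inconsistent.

Consistent

Premise 10 is O(cease_operations → sign_badge); even if O(sign_badge) held, inferring O(cease_operations) would be affirming the consequent — invalid.
So O(cease_operations) is not derivable, and the apparent clash with O(¬cease_operations) does not arise.
A world satisfying every obligation exists (e.g. adjourn_session=true, cease_operations=false, encrypt_sample=false, mute_channel=true, reboot_node=true, reconcile_backup=false, redact_blueprint=true, seal_shipment=true, sign_badge=true); no atom is both obligatory and forbidden, so the set is consistent.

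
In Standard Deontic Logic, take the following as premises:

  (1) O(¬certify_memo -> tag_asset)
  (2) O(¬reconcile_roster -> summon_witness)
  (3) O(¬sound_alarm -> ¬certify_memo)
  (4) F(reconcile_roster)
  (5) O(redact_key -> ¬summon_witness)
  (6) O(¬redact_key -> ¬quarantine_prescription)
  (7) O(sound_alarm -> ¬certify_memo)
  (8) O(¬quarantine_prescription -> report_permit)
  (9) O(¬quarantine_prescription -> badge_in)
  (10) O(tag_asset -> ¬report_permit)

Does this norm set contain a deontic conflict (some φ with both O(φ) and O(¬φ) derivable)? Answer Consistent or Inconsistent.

Inconsistent

Premises 7 and 3 cover both cases: O(sound_alarm -> ¬certify_memo) and O(¬sound_alarm -> ¬certify_memo). Since sound_alarm ∨ ¬sound_alarm is a tautology, O(¬certify_memo) follows.
Premise 1 is O(¬certify_memo -> tag_asset); since O(¬certify_memo), deontic closure gives O(tag_asset).
From O(tag_asset) and premise 10, O(tag_asset -> ¬report_permit), we obtain O(¬report_permit).
Premise 8, O(¬quarantine_prescription -> report_permit), contraposes to O(¬report_permit -> quarantine_prescription); with O(¬report_permit) we get O(quarantine_prescription).
The contrapositive of premise 6 (O(¬redact_key -> ¬quarantine_prescription)) is O(quarantine_prescription -> redact_key), and O(quarantine_prescription) is already established, so O(redact_key).
Applying K to premise 5 (O(redact_key -> ¬summon_witness)) and O(redact_key) yields O(¬summon_witness).
Premise 2 is O(¬reconcile_roster -> summon_witness); contrapositively O(¬summon_witness -> reconcile_roster). Since O(¬summon_witness) holds, K gives O(reconcile_roster).
But premise 4, F(reconcile_roster), means O(¬reconcile_roster).
We now have both O(reconcile_roster) and O(¬reconcile_roster) — reconcile_roster is simultaneously obligatory and forbidden, violating the D-axiom.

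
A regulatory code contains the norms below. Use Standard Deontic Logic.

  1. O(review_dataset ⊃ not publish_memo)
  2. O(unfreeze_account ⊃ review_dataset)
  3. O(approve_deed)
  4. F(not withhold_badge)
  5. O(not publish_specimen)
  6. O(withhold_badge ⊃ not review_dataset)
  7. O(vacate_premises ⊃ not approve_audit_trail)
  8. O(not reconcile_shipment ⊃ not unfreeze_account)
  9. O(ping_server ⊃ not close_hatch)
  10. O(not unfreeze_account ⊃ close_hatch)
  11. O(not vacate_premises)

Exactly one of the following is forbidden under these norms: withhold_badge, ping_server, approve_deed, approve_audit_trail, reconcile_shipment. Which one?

ping_server

F(not withhold_badge) at premise 4 means O(withhold_badge).
Premise 6 is O(withhold_badge ⊃ not review_dataset); since O(withhold_badge), deontic closure gives O(not review_dataset).
Premise 2, O(unfreeze_account ⊃ review_dataset), contraposes to O(not review_dataset ⊃ not unfreeze_account); with O(not review_dataset) we get O(not unfreeze_account).
From O(not unfreeze_account) and premise 10, O(not unfreeze_account ⊃ close_hatch), we obtain O(close_hatch).
Premise 9, O(ping_server ⊃ not close_hatch), contraposes to O(close_hatch ⊃ not ping_server); with O(close_hatch) we get O(not ping_server).
So O(not ping_server) holds, i.e. ping_server is forbidden. None of the other listed options is forbidden under the premises.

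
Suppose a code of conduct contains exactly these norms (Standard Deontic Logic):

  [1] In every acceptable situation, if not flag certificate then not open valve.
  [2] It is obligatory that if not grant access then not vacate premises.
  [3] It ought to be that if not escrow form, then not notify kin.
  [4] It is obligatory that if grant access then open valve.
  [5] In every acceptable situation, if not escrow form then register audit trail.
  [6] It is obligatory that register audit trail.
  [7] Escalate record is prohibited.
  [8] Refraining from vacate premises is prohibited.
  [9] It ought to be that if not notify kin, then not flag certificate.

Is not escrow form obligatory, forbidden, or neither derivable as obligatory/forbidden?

F(¬vacate_premises) at premise 8 means O(vacate_premises).
Premise 2, O(¬grant_access → ¬vacate_premises), contraposes to O(vacate_premises → grant_access); with O(vacate_premises) we get O(grant_access).
With premise 4, O(grant_access → open_valve), the K-axiom yields O(open_valve).
Premise 1, O(¬flag_certificate → ¬open_valve), contraposes to O(open_valve → flag_certificate); with O(open_valve) we get O(flag_certificate).
The contrapositive of premise 9 (O(¬notify_kin → ¬flag_certificate)) is O(flag_certificate → notify_kin), and O(flag_certificate) is already established, so O(notify_kin).
Premise 3, O(¬escrow_form → ¬notify_kin), contraposes to O(notify_kin → escrow_form); with O(notify_kin) we get O(escrow_form).
Premises 5, 6, 7 do not contribute to this derivation.
Thus O(escrow_form), which is F(¬escrow_form): ¬escrow_form is forbidden.

Forbidden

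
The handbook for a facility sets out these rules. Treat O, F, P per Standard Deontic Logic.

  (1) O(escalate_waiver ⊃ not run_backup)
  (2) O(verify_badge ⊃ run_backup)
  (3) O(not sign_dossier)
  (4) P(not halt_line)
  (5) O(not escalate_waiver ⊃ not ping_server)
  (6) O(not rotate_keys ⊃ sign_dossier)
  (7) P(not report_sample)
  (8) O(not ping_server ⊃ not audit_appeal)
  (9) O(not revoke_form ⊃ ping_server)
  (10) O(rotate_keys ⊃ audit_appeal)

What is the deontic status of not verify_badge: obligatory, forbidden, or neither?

Obligatory

Premise 3 gives O(not sign_dossier).
Premise 6, O(not rotate_keys ⊃ sign_dossier), contraposes to O(not sign_dossier ⊃ rotate_keys); with O(not sign_dossier) we get O(rotate_keys).
With premise 10, O(rotate_keys ⊃ audit_appeal), the K-axiom yields O(audit_appeal).
Premise 8, O(not ping_server ⊃ not audit_appeal), contraposes to O(audit_appeal ⊃ ping_server); with O(audit_appeal) we get O(ping_server).
Premise 5, O(not escalate_waiver ⊃ not ping_server), contraposes to O(ping_server ⊃ escalate_waiver); with O(ping_server) we get O(escalate_waiver).
With premise 1, O(escalate_waiver ⊃ not run_backup), the K-axiom yields O(not run_backup).
Premise 2 is O(verify_badge ⊃ run_backup); contrapositively O(not run_backup ⊃ not verify_badge). Since O(not run_backup) holds, K gives O(not verify_badge).
Premises 4, 7, 9 do not contribute to this derivation.
Hence not verify_badge is obligatory.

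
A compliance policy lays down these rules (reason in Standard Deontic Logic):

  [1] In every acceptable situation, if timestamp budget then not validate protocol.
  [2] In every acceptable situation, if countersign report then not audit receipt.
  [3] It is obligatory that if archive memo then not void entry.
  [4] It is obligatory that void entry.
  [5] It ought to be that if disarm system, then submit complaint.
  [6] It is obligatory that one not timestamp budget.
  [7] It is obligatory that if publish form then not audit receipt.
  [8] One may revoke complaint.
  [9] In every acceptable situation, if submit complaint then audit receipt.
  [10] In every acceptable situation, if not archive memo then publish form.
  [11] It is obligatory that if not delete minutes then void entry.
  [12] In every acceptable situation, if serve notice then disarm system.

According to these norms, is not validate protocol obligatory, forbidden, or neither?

Neither

Premise 1 is O(timestamp_budget → ¬validate_protocol), but O(timestamp_budget) is not derivable from the premises, so it does not yield O(¬validate_protocol).
No premise or chain of K-axiom applications forces O(¬validate_protocol), and none forces O(validate_protocol). So ¬validate_protocol is neither obligatory nor forbidden under these norms.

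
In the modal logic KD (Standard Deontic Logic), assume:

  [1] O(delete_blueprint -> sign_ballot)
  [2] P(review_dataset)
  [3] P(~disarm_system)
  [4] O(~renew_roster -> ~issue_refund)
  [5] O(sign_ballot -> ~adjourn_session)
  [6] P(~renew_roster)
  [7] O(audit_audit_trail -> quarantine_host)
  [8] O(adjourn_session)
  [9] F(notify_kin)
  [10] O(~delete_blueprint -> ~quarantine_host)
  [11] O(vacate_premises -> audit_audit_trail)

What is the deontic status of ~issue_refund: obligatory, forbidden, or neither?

Premise 4 is O(~renew_roster -> ~issue_refund), but O(~renew_roster) is not derivable from the premises (the permission P(~renew_roster) asserts only ~O(renew_roster), not O(~renew_roster)), so it does not yield O(~issue_refund).
No premise or chain of K-axiom applications forces O(~issue_refund), and none forces O(issue_refund). So ~issue_refund is neither obligatory nor forbidden under these norms.

Neither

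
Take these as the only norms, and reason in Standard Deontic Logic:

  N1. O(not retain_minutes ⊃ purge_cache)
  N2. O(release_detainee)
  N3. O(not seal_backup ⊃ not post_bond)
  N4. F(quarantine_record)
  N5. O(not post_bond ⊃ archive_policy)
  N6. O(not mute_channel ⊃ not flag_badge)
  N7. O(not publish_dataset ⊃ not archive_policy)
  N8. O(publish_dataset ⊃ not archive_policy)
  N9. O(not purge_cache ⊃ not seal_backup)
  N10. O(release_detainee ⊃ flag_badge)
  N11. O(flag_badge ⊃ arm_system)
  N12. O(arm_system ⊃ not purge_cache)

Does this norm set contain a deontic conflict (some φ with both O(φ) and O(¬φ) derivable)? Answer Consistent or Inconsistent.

Inconsistent

Premises 8 and 7 cover both cases: O(publish_dataset ⊃ not archive_policy) and O(not publish_dataset ⊃ not archive_policy). Since publish_dataset ∨ not publish_dataset is a tautology, O(not archive_policy) follows.
The contrapositive of premise 5 (O(not post_bond ⊃ archive_policy)) is O(not archive_policy ⊃ post_bond), and O(not archive_policy) is already established, so O(post_bond).
Premise 3 is O(not seal_backup ⊃ not post_bond); contrapositively O(post_bond ⊃ seal_backup). Since O(post_bond) holds, K gives O(seal_backup).
The contrapositive of premise 9 (O(not purge_cache ⊃ not seal_backup)) is O(seal_backup ⊃ purge_cache), and O(seal_backup) is already established, so O(purge_cache).
Premise 12, O(arm_system ⊃ not purge_cache), contraposes to O(purge_cache ⊃ not arm_system); with O(purge_cache) we get O(not arm_system).
Premise 11, O(flag_badge ⊃ arm_system), contraposes to O(not arm_system ⊃ not flag_badge); with O(not arm_system) we get O(not flag_badge).
Premise 10 is O(release_detainee ⊃ flag_badge); contrapositively O(not flag_badge ⊃ not release_detainee). Since O(not flag_badge) holds, K gives O(not release_detainee).
But premise 2 directly asserts O(release_detainee).
We now have both O(not release_detainee) and O(release_detainee) — release_detainee is simultaneously obligatory and forbidden, violating the D-axiom.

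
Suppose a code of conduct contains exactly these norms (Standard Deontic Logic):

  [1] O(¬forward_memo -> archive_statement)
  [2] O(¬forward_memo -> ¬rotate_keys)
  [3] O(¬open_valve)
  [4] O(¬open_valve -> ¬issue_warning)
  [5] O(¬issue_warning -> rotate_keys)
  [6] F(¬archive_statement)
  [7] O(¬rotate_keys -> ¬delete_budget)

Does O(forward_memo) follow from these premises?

Yes

Premise 3 gives O(¬open_valve).
Applying K to premise 4 (O(¬open_valve -> ¬issue_warning)) and O(¬open_valve) yields O(¬issue_warning).
From O(¬issue_warning) and premise 5, O(¬issue_warning -> rotate_keys), we obtain O(rotate_keys).
Premise 2 is O(¬forward_memo -> ¬rotate_keys); contrapositively O(rotate_keys -> forward_memo). Since O(rotate_keys) holds, K gives O(forward_memo).
Premises 1, 6, 7 do not contribute to this derivation.
So O(forward_memo) follows.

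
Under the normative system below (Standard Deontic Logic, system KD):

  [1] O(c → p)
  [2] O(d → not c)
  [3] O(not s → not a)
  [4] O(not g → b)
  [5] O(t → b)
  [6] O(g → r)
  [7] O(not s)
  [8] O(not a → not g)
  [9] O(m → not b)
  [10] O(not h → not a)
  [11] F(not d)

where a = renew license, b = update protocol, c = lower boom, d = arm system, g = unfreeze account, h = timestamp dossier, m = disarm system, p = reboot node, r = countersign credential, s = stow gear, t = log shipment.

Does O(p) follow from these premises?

Premise 1 is O(c → p), but O(c) is not derivable from the premises, so it does not yield O(p).
No other premise forces O(p). An ideal world satisfying every premise can still have p false, so O(p) is not derivable.

No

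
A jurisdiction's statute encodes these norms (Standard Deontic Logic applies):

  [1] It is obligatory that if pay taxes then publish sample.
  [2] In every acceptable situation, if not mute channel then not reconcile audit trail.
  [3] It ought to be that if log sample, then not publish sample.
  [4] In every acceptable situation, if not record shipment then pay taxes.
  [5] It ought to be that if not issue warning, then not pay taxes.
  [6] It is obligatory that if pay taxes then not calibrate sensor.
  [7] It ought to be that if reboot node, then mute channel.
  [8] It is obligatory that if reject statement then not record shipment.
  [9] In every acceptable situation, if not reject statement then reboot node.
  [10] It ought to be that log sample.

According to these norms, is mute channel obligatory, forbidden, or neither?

Obligatory

Premise 10 gives O(log_sample).
Premise 3 is O(log_sample → ¬publish_sample); since O(log_sample), deontic closure gives O(¬publish_sample).
Premise 1 is O(pay_taxes → publish_sample); contrapositively O(¬publish_sample → ¬pay_taxes). Since O(¬publish_sample) holds, K gives O(¬pay_taxes).
Premise 4 is O(¬record_shipment → pay_taxes); contrapositively O(¬pay_taxes → record_shipment). Since O(¬pay_taxes) holds, K gives O(record_shipment).
Premise 8 is O(reject_statement → ¬record_shipment); contrapositively O(record_shipment → ¬reject_statement). Since O(record_shipment) holds, K gives O(¬reject_statement).
Premise 9 is O(¬reject_statement → reboot_node); since O(¬reject_statement), deontic closure gives O(reboot_node).
With premise 7, O(reboot_node → mute_channel), the K-axiom yields O(mute_channel).
Premises 2, 5, 6 do not contribute to this derivation.
Hence mute_channel is obligatory.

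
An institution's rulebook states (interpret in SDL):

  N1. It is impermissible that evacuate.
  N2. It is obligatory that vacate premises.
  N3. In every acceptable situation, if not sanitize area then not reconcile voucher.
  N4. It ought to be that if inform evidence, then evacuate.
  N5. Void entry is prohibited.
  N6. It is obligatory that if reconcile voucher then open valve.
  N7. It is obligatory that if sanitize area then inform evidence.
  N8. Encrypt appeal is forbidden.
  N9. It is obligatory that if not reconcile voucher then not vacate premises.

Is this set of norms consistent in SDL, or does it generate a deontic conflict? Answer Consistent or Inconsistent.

Inconsistent

Premise 1 is F(evacuate), i.e. O(¬evacuate).
The contrapositive of premise 4 (O(inform_evidence → evacuate)) is O(¬evacuate → ¬inform_evidence), and O(¬evacuate) is already established, so O(¬inform_evidence).
The contrapositive of premise 7 (O(sanitize_area → inform_evidence)) is O(¬inform_evidence → ¬sanitize_area), and O(¬inform_evidence) is already established, so O(¬sanitize_area).
Premise 3 is O(¬sanitize_area → ¬reconcile_voucher); since O(¬sanitize_area), deontic closure gives O(¬reconcile_voucher).
From O(¬reconcile_voucher) and premise 9, O(¬reconcile_voucher → ¬vacate_premises), we obtain O(¬vacate_premises).
Yet premise 2 states O(vacate_premises).
We now have both O(¬vacate_premises) and O(vacate_premises) — vacate_premises is simultaneously obligatory and forbidden, violating the D-axiom.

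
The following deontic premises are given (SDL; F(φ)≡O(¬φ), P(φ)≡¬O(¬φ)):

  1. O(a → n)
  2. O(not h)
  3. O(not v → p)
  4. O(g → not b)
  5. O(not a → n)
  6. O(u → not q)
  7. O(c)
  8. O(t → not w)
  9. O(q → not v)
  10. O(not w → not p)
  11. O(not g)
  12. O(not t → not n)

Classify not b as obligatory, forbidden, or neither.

Neither

Premise 4 is O(g → not b), but O(g) is not derivable from the premises, so it does not yield O(not b).
No premise or chain of K-axiom applications forces O(not b), and none forces O(b). So not b is neither obligatory nor forbidden under these norms.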